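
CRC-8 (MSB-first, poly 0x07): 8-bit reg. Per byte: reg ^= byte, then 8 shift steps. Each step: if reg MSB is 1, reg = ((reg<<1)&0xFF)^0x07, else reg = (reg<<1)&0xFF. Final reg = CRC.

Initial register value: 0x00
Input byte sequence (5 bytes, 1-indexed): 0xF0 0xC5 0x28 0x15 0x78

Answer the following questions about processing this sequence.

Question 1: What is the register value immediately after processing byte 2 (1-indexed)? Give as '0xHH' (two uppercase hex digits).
Answer: 0x41

Derivation:
After byte 1 (0xF0): reg=0xDE
After byte 2 (0xC5): reg=0x41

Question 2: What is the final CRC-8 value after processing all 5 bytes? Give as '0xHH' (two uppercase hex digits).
Answer: 0x86

Derivation:
After byte 1 (0xF0): reg=0xDE
After byte 2 (0xC5): reg=0x41
After byte 3 (0x28): reg=0x18
After byte 4 (0x15): reg=0x23
After byte 5 (0x78): reg=0x86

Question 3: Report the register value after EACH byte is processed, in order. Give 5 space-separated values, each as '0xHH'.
0xDE 0x41 0x18 0x23 0x86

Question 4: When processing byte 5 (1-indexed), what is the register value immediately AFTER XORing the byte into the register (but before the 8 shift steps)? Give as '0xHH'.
Answer: 0x5B

Derivation:
Register before byte 5: 0x23
Byte 5: 0x78
0x23 XOR 0x78 = 0x5B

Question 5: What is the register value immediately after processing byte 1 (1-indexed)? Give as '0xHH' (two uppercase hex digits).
Answer: 0xDE

Derivation:
After byte 1 (0xF0): reg=0xDE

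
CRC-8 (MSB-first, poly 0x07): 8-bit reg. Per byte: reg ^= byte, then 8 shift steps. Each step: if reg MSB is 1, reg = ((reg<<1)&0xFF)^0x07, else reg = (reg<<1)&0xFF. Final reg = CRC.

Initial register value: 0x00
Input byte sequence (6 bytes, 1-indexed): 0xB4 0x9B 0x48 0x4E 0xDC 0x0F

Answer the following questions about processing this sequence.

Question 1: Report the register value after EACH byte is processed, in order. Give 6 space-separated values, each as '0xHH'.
0x05 0xD3 0xC8 0x9B 0xD2 0x1D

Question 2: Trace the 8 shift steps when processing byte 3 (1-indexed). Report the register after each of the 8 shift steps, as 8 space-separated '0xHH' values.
After byte 1 (0xB4): reg=0x05
After byte 2 (0x9B): reg=0xD3
Register before byte 3: 0xD3
After XOR with byte 0x48: 0x9B

Answer: 0x31 0x62 0xC4 0x8F 0x19 0x32 0x64 0xC8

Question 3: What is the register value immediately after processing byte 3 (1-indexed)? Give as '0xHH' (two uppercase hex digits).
Answer: 0xC8

Derivation:
After byte 1 (0xB4): reg=0x05
After byte 2 (0x9B): reg=0xD3
After byte 3 (0x48): reg=0xC8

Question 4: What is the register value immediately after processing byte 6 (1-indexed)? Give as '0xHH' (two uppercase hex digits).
After byte 1 (0xB4): reg=0x05
After byte 2 (0x9B): reg=0xD3
After byte 3 (0x48): reg=0xC8
After byte 4 (0x4E): reg=0x9B
After byte 5 (0xDC): reg=0xD2
After byte 6 (0x0F): reg=0x1D

Answer: 0x1D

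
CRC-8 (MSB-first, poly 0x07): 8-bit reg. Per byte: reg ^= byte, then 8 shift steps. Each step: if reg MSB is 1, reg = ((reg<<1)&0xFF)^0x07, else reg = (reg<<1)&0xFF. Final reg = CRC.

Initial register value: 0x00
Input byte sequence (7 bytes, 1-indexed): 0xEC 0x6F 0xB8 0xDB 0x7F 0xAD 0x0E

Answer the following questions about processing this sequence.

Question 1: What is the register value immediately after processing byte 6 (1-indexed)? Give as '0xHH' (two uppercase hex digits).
Answer: 0x16

Derivation:
After byte 1 (0xEC): reg=0x8A
After byte 2 (0x6F): reg=0xB5
After byte 3 (0xB8): reg=0x23
After byte 4 (0xDB): reg=0xE6
After byte 5 (0x7F): reg=0xC6
After byte 6 (0xAD): reg=0x16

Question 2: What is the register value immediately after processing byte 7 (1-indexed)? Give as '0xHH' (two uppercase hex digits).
After byte 1 (0xEC): reg=0x8A
After byte 2 (0x6F): reg=0xB5
After byte 3 (0xB8): reg=0x23
After byte 4 (0xDB): reg=0xE6
After byte 5 (0x7F): reg=0xC6
After byte 6 (0xAD): reg=0x16
After byte 7 (0x0E): reg=0x48

Answer: 0x48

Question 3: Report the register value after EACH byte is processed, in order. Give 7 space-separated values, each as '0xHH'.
0x8A 0xB5 0x23 0xE6 0xC6 0x16 0x48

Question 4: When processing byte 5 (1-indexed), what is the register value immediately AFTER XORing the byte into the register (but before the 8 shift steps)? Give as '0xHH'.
Register before byte 5: 0xE6
Byte 5: 0x7F
0xE6 XOR 0x7F = 0x99

Answer: 0x99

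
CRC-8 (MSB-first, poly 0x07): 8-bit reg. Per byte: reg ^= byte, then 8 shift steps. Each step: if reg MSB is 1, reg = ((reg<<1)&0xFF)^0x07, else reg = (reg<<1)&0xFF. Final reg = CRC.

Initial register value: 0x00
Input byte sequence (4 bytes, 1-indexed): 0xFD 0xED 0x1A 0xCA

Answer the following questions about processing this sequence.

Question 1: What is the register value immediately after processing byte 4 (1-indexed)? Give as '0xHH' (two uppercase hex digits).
After byte 1 (0xFD): reg=0xFD
After byte 2 (0xED): reg=0x70
After byte 3 (0x1A): reg=0x11
After byte 4 (0xCA): reg=0x0F

Answer: 0x0F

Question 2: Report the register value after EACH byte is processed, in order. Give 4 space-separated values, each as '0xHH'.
0xFD 0x70 0x11 0x0F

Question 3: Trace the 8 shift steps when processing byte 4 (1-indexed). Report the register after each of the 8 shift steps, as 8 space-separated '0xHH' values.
Answer: 0xB1 0x65 0xCA 0x93 0x21 0x42 0x84 0x0F

Derivation:
After byte 1 (0xFD): reg=0xFD
After byte 2 (0xED): reg=0x70
After byte 3 (0x1A): reg=0x11
Register before byte 4: 0x11
After XOR with byte 0xCA: 0xDB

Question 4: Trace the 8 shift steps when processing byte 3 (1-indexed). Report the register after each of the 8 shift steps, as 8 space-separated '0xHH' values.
Answer: 0xD4 0xAF 0x59 0xB2 0x63 0xC6 0x8B 0x11

Derivation:
After byte 1 (0xFD): reg=0xFD
After byte 2 (0xED): reg=0x70
Register before byte 3: 0x70
After XOR with byte 0x1A: 0x6A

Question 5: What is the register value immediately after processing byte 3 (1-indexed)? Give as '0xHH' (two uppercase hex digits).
After byte 1 (0xFD): reg=0xFD
After byte 2 (0xED): reg=0x70
After byte 3 (0x1A): reg=0x11

Answer: 0x11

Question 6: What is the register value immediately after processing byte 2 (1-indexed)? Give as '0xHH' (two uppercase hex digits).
Answer: 0x70

Derivation:
After byte 1 (0xFD): reg=0xFD
After byte 2 (0xED): reg=0x70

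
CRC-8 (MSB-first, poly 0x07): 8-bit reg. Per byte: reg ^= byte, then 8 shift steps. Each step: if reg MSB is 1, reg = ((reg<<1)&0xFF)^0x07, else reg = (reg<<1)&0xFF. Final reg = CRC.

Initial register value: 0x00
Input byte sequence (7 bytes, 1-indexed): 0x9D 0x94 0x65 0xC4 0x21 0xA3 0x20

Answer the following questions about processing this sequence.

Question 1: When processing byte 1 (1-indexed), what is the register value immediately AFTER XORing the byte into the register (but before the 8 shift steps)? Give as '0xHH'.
Register before byte 1: 0x00
Byte 1: 0x9D
0x00 XOR 0x9D = 0x9D

Answer: 0x9D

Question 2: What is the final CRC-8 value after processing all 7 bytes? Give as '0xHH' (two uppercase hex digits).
After byte 1 (0x9D): reg=0xDA
After byte 2 (0x94): reg=0xED
After byte 3 (0x65): reg=0xB1
After byte 4 (0xC4): reg=0x4C
After byte 5 (0x21): reg=0x04
After byte 6 (0xA3): reg=0x7C
After byte 7 (0x20): reg=0x93

Answer: 0x93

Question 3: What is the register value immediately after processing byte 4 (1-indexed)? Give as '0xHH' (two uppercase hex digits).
Answer: 0x4C

Derivation:
After byte 1 (0x9D): reg=0xDA
After byte 2 (0x94): reg=0xED
After byte 3 (0x65): reg=0xB1
After byte 4 (0xC4): reg=0x4C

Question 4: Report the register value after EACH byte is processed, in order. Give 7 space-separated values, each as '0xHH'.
0xDA 0xED 0xB1 0x4C 0x04 0x7C 0x93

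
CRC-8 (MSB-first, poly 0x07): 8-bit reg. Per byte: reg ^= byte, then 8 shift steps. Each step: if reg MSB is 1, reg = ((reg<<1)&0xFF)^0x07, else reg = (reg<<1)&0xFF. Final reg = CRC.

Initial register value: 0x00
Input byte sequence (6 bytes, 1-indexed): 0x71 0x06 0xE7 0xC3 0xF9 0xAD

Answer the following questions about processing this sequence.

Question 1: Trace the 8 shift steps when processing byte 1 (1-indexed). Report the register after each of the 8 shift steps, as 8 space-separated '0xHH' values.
Register before byte 1: 0x00
After XOR with byte 0x71: 0x71

Answer: 0xE2 0xC3 0x81 0x05 0x0A 0x14 0x28 0x50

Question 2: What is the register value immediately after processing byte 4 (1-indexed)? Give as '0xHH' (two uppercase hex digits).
After byte 1 (0x71): reg=0x50
After byte 2 (0x06): reg=0xA5
After byte 3 (0xE7): reg=0xC9
After byte 4 (0xC3): reg=0x36

Answer: 0x36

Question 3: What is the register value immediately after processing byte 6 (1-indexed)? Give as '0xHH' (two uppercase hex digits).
After byte 1 (0x71): reg=0x50
After byte 2 (0x06): reg=0xA5
After byte 3 (0xE7): reg=0xC9
After byte 4 (0xC3): reg=0x36
After byte 5 (0xF9): reg=0x63
After byte 6 (0xAD): reg=0x64

Answer: 0x64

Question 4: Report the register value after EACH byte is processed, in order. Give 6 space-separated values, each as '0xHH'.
0x50 0xA5 0xC9 0x36 0x63 0x64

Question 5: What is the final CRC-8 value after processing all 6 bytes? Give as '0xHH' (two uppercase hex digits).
Answer: 0x64

Derivation:
After byte 1 (0x71): reg=0x50
After byte 2 (0x06): reg=0xA5
After byte 3 (0xE7): reg=0xC9
After byte 4 (0xC3): reg=0x36
After byte 5 (0xF9): reg=0x63
After byte 6 (0xAD): reg=0x64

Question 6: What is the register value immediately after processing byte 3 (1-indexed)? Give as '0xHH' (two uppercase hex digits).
Answer: 0xC9

Derivation:
After byte 1 (0x71): reg=0x50
After byte 2 (0x06): reg=0xA5
After byte 3 (0xE7): reg=0xC9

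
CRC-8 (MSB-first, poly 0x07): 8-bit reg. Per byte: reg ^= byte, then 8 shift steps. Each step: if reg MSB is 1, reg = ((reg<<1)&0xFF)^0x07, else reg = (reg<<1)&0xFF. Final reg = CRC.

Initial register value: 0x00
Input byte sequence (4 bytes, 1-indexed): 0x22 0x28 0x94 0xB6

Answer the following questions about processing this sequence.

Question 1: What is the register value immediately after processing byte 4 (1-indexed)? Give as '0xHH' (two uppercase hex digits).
Answer: 0x4E

Derivation:
After byte 1 (0x22): reg=0xEE
After byte 2 (0x28): reg=0x5C
After byte 3 (0x94): reg=0x76
After byte 4 (0xB6): reg=0x4E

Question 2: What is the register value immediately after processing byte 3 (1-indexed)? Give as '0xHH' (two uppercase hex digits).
After byte 1 (0x22): reg=0xEE
After byte 2 (0x28): reg=0x5C
After byte 3 (0x94): reg=0x76

Answer: 0x76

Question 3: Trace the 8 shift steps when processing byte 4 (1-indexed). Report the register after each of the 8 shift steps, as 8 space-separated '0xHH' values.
After byte 1 (0x22): reg=0xEE
After byte 2 (0x28): reg=0x5C
After byte 3 (0x94): reg=0x76
Register before byte 4: 0x76
After XOR with byte 0xB6: 0xC0

Answer: 0x87 0x09 0x12 0x24 0x48 0x90 0x27 0x4E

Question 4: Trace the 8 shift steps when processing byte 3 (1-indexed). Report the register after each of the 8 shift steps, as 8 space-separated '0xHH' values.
After byte 1 (0x22): reg=0xEE
After byte 2 (0x28): reg=0x5C
Register before byte 3: 0x5C
After XOR with byte 0x94: 0xC8

Answer: 0x97 0x29 0x52 0xA4 0x4F 0x9E 0x3B 0x76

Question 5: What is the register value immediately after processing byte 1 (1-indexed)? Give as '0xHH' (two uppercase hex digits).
Answer: 0xEE

Derivation:
After byte 1 (0x22): reg=0xEE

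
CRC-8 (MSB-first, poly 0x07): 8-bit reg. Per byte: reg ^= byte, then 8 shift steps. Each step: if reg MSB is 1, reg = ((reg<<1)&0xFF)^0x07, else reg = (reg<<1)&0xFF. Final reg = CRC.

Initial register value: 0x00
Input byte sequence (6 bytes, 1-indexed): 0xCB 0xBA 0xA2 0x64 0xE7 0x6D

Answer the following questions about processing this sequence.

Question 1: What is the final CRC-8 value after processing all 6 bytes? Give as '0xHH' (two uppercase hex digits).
Answer: 0x23

Derivation:
After byte 1 (0xCB): reg=0x7F
After byte 2 (0xBA): reg=0x55
After byte 3 (0xA2): reg=0xCB
After byte 4 (0x64): reg=0x44
After byte 5 (0xE7): reg=0x60
After byte 6 (0x6D): reg=0x23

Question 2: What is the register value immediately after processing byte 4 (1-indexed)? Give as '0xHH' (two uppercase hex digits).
Answer: 0x44

Derivation:
After byte 1 (0xCB): reg=0x7F
After byte 2 (0xBA): reg=0x55
After byte 3 (0xA2): reg=0xCB
After byte 4 (0x64): reg=0x44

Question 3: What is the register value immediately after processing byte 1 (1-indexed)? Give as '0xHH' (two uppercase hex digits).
After byte 1 (0xCB): reg=0x7F

Answer: 0x7F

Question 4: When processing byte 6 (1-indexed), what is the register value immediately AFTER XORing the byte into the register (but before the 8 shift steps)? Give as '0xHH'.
Register before byte 6: 0x60
Byte 6: 0x6D
0x60 XOR 0x6D = 0x0D

Answer: 0x0D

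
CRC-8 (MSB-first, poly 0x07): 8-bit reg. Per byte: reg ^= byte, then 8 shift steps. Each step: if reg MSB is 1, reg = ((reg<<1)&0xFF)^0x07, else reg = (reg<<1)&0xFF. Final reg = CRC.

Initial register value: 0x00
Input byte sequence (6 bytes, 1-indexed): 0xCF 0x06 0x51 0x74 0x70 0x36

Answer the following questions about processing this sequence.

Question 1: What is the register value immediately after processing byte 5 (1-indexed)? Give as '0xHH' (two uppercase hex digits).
Answer: 0xF5

Derivation:
After byte 1 (0xCF): reg=0x63
After byte 2 (0x06): reg=0x3C
After byte 3 (0x51): reg=0x04
After byte 4 (0x74): reg=0x57
After byte 5 (0x70): reg=0xF5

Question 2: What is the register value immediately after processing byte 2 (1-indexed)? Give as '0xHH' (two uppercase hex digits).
After byte 1 (0xCF): reg=0x63
After byte 2 (0x06): reg=0x3C

Answer: 0x3C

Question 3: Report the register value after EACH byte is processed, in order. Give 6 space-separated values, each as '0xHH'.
0x63 0x3C 0x04 0x57 0xF5 0x47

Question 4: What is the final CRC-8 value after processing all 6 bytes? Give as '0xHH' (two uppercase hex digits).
Answer: 0x47

Derivation:
After byte 1 (0xCF): reg=0x63
After byte 2 (0x06): reg=0x3C
After byte 3 (0x51): reg=0x04
After byte 4 (0x74): reg=0x57
After byte 5 (0x70): reg=0xF5
After byte 6 (0x36): reg=0x47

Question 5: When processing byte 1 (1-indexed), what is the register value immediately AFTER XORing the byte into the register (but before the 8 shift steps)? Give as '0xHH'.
Answer: 0xCF

Derivation:
Register before byte 1: 0x00
Byte 1: 0xCF
0x00 XOR 0xCF = 0xCF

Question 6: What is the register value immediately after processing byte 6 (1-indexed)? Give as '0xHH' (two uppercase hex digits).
After byte 1 (0xCF): reg=0x63
After byte 2 (0x06): reg=0x3C
After byte 3 (0x51): reg=0x04
After byte 4 (0x74): reg=0x57
After byte 5 (0x70): reg=0xF5
After byte 6 (0x36): reg=0x47

Answer: 0x47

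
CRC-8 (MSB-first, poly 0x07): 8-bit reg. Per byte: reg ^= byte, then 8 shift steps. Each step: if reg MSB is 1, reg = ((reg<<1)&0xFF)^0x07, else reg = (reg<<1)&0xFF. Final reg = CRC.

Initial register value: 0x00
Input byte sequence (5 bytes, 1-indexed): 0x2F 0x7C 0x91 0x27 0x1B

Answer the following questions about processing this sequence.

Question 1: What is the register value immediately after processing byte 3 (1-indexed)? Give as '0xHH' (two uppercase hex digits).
Answer: 0xA4

Derivation:
After byte 1 (0x2F): reg=0xCD
After byte 2 (0x7C): reg=0x1E
After byte 3 (0x91): reg=0xA4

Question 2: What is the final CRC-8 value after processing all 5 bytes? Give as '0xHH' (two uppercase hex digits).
Answer: 0xC8

Derivation:
After byte 1 (0x2F): reg=0xCD
After byte 2 (0x7C): reg=0x1E
After byte 3 (0x91): reg=0xA4
After byte 4 (0x27): reg=0x80
After byte 5 (0x1B): reg=0xC8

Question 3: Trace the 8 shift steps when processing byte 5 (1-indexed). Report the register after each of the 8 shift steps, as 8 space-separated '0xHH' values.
After byte 1 (0x2F): reg=0xCD
After byte 2 (0x7C): reg=0x1E
After byte 3 (0x91): reg=0xA4
After byte 4 (0x27): reg=0x80
Register before byte 5: 0x80
After XOR with byte 0x1B: 0x9B

Answer: 0x31 0x62 0xC4 0x8F 0x19 0x32 0x64 0xC8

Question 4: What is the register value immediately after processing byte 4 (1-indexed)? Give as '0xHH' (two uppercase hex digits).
After byte 1 (0x2F): reg=0xCD
After byte 2 (0x7C): reg=0x1E
After byte 3 (0x91): reg=0xA4
After byte 4 (0x27): reg=0x80

Answer: 0x80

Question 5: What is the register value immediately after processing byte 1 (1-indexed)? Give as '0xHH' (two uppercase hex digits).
Answer: 0xCD

Derivation:
After byte 1 (0x2F): reg=0xCD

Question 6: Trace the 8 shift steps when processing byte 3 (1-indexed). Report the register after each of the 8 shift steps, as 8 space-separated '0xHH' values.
After byte 1 (0x2F): reg=0xCD
After byte 2 (0x7C): reg=0x1E
Register before byte 3: 0x1E
After XOR with byte 0x91: 0x8F

Answer: 0x19 0x32 0x64 0xC8 0x97 0x29 0x52 0xA4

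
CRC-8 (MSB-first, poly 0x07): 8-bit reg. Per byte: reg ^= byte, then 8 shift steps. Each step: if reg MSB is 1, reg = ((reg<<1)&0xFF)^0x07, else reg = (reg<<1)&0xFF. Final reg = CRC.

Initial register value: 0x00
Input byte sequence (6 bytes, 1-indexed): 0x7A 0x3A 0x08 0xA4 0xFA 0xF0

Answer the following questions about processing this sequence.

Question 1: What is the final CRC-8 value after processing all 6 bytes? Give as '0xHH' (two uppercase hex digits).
Answer: 0x5E

Derivation:
After byte 1 (0x7A): reg=0x61
After byte 2 (0x3A): reg=0x86
After byte 3 (0x08): reg=0xA3
After byte 4 (0xA4): reg=0x15
After byte 5 (0xFA): reg=0x83
After byte 6 (0xF0): reg=0x5E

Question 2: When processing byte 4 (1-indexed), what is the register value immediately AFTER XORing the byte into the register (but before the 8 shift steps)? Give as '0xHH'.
Register before byte 4: 0xA3
Byte 4: 0xA4
0xA3 XOR 0xA4 = 0x07

Answer: 0x07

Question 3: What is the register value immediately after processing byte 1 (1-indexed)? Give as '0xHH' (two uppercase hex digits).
After byte 1 (0x7A): reg=0x61

Answer: 0x61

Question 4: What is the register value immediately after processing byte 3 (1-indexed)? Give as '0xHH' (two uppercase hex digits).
After byte 1 (0x7A): reg=0x61
After byte 2 (0x3A): reg=0x86
After byte 3 (0x08): reg=0xA3

Answer: 0xA3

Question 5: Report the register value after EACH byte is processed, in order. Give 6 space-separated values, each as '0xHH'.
0x61 0x86 0xA3 0x15 0x83 0x5E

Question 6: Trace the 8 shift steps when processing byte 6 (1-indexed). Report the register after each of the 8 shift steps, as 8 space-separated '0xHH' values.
After byte 1 (0x7A): reg=0x61
After byte 2 (0x3A): reg=0x86
After byte 3 (0x08): reg=0xA3
After byte 4 (0xA4): reg=0x15
After byte 5 (0xFA): reg=0x83
Register before byte 6: 0x83
After XOR with byte 0xF0: 0x73

Answer: 0xE6 0xCB 0x91 0x25 0x4A 0x94 0x2F 0x5E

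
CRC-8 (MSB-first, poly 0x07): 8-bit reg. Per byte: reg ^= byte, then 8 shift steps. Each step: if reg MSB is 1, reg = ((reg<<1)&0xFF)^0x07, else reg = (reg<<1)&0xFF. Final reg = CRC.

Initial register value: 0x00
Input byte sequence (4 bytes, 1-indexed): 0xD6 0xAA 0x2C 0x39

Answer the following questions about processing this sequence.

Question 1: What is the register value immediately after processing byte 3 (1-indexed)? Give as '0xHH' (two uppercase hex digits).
Answer: 0x0C

Derivation:
After byte 1 (0xD6): reg=0x2C
After byte 2 (0xAA): reg=0x9B
After byte 3 (0x2C): reg=0x0C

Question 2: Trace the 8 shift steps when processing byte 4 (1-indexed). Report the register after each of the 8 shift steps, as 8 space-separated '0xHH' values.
After byte 1 (0xD6): reg=0x2C
After byte 2 (0xAA): reg=0x9B
After byte 3 (0x2C): reg=0x0C
Register before byte 4: 0x0C
After XOR with byte 0x39: 0x35

Answer: 0x6A 0xD4 0xAF 0x59 0xB2 0x63 0xC6 0x8B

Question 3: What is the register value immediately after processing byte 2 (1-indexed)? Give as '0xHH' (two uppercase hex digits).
After byte 1 (0xD6): reg=0x2C
After byte 2 (0xAA): reg=0x9B

Answer: 0x9B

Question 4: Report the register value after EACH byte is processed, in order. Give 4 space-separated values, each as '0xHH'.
0x2C 0x9B 0x0C 0x8B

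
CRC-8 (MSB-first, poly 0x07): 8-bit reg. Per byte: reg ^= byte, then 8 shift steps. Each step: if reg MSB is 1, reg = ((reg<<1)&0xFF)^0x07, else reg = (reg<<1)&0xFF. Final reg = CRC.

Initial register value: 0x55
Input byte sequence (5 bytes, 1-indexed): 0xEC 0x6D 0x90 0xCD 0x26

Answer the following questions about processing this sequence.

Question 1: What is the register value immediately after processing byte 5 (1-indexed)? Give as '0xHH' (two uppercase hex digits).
After byte 1 (0xEC): reg=0x26
After byte 2 (0x6D): reg=0xF6
After byte 3 (0x90): reg=0x35
After byte 4 (0xCD): reg=0xE6
After byte 5 (0x26): reg=0x4E

Answer: 0x4E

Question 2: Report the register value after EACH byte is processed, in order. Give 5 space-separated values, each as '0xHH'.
0x26 0xF6 0x35 0xE6 0x4E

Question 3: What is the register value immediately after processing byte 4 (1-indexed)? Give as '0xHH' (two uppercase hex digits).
Answer: 0xE6

Derivation:
After byte 1 (0xEC): reg=0x26
After byte 2 (0x6D): reg=0xF6
After byte 3 (0x90): reg=0x35
After byte 4 (0xCD): reg=0xE6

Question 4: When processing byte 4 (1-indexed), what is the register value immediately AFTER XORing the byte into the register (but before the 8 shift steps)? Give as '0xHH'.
Register before byte 4: 0x35
Byte 4: 0xCD
0x35 XOR 0xCD = 0xF8

Answer: 0xF8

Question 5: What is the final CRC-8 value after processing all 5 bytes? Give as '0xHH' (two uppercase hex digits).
After byte 1 (0xEC): reg=0x26
After byte 2 (0x6D): reg=0xF6
After byte 3 (0x90): reg=0x35
After byte 4 (0xCD): reg=0xE6
After byte 5 (0x26): reg=0x4E

Answer: 0x4E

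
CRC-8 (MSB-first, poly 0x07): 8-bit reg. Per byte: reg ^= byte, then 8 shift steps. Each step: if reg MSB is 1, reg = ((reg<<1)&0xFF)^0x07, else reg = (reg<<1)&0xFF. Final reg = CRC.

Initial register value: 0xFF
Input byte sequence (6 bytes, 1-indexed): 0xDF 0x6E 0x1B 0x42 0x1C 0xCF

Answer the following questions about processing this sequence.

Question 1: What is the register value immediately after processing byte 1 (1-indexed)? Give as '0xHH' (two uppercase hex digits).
After byte 1 (0xDF): reg=0xE0

Answer: 0xE0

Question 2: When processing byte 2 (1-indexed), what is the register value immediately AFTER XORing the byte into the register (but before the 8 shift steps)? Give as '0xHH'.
Answer: 0x8E

Derivation:
Register before byte 2: 0xE0
Byte 2: 0x6E
0xE0 XOR 0x6E = 0x8E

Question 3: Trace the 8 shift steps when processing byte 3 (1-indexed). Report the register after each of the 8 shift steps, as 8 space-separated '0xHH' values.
After byte 1 (0xDF): reg=0xE0
After byte 2 (0x6E): reg=0xA3
Register before byte 3: 0xA3
After XOR with byte 0x1B: 0xB8

Answer: 0x77 0xEE 0xDB 0xB1 0x65 0xCA 0x93 0x21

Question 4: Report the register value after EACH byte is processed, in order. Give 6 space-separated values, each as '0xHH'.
0xE0 0xA3 0x21 0x2E 0x9E 0xB0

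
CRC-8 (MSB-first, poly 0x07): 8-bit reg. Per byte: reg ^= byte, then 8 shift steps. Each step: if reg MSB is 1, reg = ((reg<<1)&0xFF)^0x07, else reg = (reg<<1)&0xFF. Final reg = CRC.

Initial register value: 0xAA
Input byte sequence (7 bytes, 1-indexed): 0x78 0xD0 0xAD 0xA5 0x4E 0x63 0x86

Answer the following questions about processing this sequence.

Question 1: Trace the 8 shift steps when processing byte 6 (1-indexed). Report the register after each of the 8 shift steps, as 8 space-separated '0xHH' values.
After byte 1 (0x78): reg=0x30
After byte 2 (0xD0): reg=0xAE
After byte 3 (0xAD): reg=0x09
After byte 4 (0xA5): reg=0x4D
After byte 5 (0x4E): reg=0x09
Register before byte 6: 0x09
After XOR with byte 0x63: 0x6A

Answer: 0xD4 0xAF 0x59 0xB2 0x63 0xC6 0x8B 0x11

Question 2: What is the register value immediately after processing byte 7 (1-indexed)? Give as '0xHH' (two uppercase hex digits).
Answer: 0xEC

Derivation:
After byte 1 (0x78): reg=0x30
After byte 2 (0xD0): reg=0xAE
After byte 3 (0xAD): reg=0x09
After byte 4 (0xA5): reg=0x4D
After byte 5 (0x4E): reg=0x09
After byte 6 (0x63): reg=0x11
After byte 7 (0x86): reg=0xEC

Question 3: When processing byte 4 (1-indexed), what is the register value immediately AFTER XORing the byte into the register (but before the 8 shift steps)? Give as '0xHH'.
Register before byte 4: 0x09
Byte 4: 0xA5
0x09 XOR 0xA5 = 0xAC

Answer: 0xAC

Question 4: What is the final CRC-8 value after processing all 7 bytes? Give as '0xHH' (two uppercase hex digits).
Answer: 0xEC

Derivation:
After byte 1 (0x78): reg=0x30
After byte 2 (0xD0): reg=0xAE
After byte 3 (0xAD): reg=0x09
After byte 4 (0xA5): reg=0x4D
After byte 5 (0x4E): reg=0x09
After byte 6 (0x63): reg=0x11
After byte 7 (0x86): reg=0xEC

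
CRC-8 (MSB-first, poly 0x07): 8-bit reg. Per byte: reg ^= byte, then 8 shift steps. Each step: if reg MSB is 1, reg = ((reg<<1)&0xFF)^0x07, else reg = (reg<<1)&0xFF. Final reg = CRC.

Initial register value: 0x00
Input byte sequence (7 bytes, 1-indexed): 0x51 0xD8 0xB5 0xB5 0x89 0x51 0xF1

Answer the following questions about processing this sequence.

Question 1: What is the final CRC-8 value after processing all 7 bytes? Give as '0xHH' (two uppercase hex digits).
After byte 1 (0x51): reg=0xB0
After byte 2 (0xD8): reg=0x1F
After byte 3 (0xB5): reg=0x5F
After byte 4 (0xB5): reg=0x98
After byte 5 (0x89): reg=0x77
After byte 6 (0x51): reg=0xF2
After byte 7 (0xF1): reg=0x09

Answer: 0x09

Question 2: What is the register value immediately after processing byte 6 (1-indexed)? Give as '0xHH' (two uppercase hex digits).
Answer: 0xF2

Derivation:
After byte 1 (0x51): reg=0xB0
After byte 2 (0xD8): reg=0x1F
After byte 3 (0xB5): reg=0x5F
After byte 4 (0xB5): reg=0x98
After byte 5 (0x89): reg=0x77
After byte 6 (0x51): reg=0xF2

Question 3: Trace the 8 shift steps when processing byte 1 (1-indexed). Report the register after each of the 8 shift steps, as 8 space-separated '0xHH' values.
Register before byte 1: 0x00
After XOR with byte 0x51: 0x51

Answer: 0xA2 0x43 0x86 0x0B 0x16 0x2C 0x58 0xB0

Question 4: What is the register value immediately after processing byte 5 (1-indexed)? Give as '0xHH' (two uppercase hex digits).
After byte 1 (0x51): reg=0xB0
After byte 2 (0xD8): reg=0x1F
After byte 3 (0xB5): reg=0x5F
After byte 4 (0xB5): reg=0x98
After byte 5 (0x89): reg=0x77

Answer: 0x77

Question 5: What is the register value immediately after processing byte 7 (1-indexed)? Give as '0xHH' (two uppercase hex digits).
Answer: 0x09

Derivation:
After byte 1 (0x51): reg=0xB0
After byte 2 (0xD8): reg=0x1F
After byte 3 (0xB5): reg=0x5F
After byte 4 (0xB5): reg=0x98
After byte 5 (0x89): reg=0x77
After byte 6 (0x51): reg=0xF2
After byte 7 (0xF1): reg=0x09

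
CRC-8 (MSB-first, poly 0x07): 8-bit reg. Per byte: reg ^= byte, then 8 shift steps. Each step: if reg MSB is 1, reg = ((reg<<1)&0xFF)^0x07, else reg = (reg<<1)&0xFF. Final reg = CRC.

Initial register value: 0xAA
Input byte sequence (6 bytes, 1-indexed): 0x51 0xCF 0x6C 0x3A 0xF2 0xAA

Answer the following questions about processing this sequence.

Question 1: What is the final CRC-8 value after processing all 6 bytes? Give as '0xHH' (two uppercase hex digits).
Answer: 0xDE

Derivation:
After byte 1 (0x51): reg=0xEF
After byte 2 (0xCF): reg=0xE0
After byte 3 (0x6C): reg=0xAD
After byte 4 (0x3A): reg=0xEC
After byte 5 (0xF2): reg=0x5A
After byte 6 (0xAA): reg=0xDE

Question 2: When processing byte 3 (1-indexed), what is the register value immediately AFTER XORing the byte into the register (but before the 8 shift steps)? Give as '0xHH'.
Answer: 0x8C

Derivation:
Register before byte 3: 0xE0
Byte 3: 0x6C
0xE0 XOR 0x6C = 0x8C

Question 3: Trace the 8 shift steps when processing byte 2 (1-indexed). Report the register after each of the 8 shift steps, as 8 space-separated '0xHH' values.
Answer: 0x40 0x80 0x07 0x0E 0x1C 0x38 0x70 0xE0

Derivation:
After byte 1 (0x51): reg=0xEF
Register before byte 2: 0xEF
After XOR with byte 0xCF: 0x20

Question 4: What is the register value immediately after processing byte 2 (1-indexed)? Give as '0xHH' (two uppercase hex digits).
After byte 1 (0x51): reg=0xEF
After byte 2 (0xCF): reg=0xE0

Answer: 0xE0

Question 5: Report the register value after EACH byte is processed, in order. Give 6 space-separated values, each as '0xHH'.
0xEF 0xE0 0xAD 0xEC 0x5A 0xDE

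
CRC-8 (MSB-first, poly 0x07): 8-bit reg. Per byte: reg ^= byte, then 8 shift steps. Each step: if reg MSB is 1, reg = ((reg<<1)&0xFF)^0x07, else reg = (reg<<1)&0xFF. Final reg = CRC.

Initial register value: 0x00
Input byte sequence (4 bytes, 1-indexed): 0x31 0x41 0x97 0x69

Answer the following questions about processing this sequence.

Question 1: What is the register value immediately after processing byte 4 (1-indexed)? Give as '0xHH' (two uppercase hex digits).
After byte 1 (0x31): reg=0x97
After byte 2 (0x41): reg=0x2C
After byte 3 (0x97): reg=0x28
After byte 4 (0x69): reg=0xC0

Answer: 0xC0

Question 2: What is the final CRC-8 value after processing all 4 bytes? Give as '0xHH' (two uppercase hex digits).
After byte 1 (0x31): reg=0x97
After byte 2 (0x41): reg=0x2C
After byte 3 (0x97): reg=0x28
After byte 4 (0x69): reg=0xC0

Answer: 0xC0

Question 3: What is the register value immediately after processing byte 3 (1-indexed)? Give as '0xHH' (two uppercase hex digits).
Answer: 0x28

Derivation:
After byte 1 (0x31): reg=0x97
After byte 2 (0x41): reg=0x2C
After byte 3 (0x97): reg=0x28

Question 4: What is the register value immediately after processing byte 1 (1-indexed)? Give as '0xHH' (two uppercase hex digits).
After byte 1 (0x31): reg=0x97

Answer: 0x97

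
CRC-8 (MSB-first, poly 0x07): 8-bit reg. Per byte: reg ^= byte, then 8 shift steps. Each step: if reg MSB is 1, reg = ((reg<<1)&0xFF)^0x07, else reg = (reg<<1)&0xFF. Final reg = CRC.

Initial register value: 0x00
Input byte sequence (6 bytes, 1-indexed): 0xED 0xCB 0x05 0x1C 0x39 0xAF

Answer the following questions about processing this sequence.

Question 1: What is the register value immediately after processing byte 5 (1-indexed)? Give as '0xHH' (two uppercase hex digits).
Answer: 0x2B

Derivation:
After byte 1 (0xED): reg=0x8D
After byte 2 (0xCB): reg=0xD5
After byte 3 (0x05): reg=0x3E
After byte 4 (0x1C): reg=0xEE
After byte 5 (0x39): reg=0x2B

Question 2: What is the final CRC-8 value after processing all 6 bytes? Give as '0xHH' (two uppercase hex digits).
Answer: 0x95

Derivation:
After byte 1 (0xED): reg=0x8D
After byte 2 (0xCB): reg=0xD5
After byte 3 (0x05): reg=0x3E
After byte 4 (0x1C): reg=0xEE
After byte 5 (0x39): reg=0x2B
After byte 6 (0xAF): reg=0x95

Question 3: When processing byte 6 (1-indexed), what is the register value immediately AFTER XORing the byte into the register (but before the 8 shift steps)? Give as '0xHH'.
Register before byte 6: 0x2B
Byte 6: 0xAF
0x2B XOR 0xAF = 0x84

Answer: 0x84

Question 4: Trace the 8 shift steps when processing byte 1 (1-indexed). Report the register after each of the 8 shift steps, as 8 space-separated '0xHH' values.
Register before byte 1: 0x00
After XOR with byte 0xED: 0xED

Answer: 0xDD 0xBD 0x7D 0xFA 0xF3 0xE1 0xC5 0x8D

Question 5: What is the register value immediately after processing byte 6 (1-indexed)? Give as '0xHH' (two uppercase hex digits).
Answer: 0x95

Derivation:
After byte 1 (0xED): reg=0x8D
After byte 2 (0xCB): reg=0xD5
After byte 3 (0x05): reg=0x3E
After byte 4 (0x1C): reg=0xEE
After byte 5 (0x39): reg=0x2B
After byte 6 (0xAF): reg=0x95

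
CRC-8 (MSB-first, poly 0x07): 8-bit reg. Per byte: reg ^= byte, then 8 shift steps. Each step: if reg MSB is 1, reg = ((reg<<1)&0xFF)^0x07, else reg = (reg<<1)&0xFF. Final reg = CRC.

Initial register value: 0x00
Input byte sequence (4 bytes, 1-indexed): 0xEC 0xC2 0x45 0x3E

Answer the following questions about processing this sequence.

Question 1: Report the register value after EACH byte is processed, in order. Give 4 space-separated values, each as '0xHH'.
0x8A 0xFF 0x2F 0x77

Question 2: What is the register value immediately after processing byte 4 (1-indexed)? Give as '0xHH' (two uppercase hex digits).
Answer: 0x77

Derivation:
After byte 1 (0xEC): reg=0x8A
After byte 2 (0xC2): reg=0xFF
After byte 3 (0x45): reg=0x2F
After byte 4 (0x3E): reg=0x77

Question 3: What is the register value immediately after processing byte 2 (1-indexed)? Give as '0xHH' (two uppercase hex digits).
After byte 1 (0xEC): reg=0x8A
After byte 2 (0xC2): reg=0xFF

Answer: 0xFF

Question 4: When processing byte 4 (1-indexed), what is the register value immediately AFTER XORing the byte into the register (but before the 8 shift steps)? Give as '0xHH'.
Answer: 0x11

Derivation:
Register before byte 4: 0x2F
Byte 4: 0x3E
0x2F XOR 0x3E = 0x11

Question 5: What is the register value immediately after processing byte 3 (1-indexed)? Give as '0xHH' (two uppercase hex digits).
Answer: 0x2F

Derivation:
After byte 1 (0xEC): reg=0x8A
After byte 2 (0xC2): reg=0xFF
After byte 3 (0x45): reg=0x2F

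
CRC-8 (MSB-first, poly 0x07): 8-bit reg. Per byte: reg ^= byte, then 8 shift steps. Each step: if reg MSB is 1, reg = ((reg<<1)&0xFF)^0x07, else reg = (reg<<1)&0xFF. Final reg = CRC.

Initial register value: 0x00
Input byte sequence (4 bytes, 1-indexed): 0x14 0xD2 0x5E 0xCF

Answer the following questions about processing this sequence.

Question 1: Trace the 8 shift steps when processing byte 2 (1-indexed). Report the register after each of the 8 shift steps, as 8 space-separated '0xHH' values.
Answer: 0x7B 0xF6 0xEB 0xD1 0xA5 0x4D 0x9A 0x33

Derivation:
After byte 1 (0x14): reg=0x6C
Register before byte 2: 0x6C
After XOR with byte 0xD2: 0xBE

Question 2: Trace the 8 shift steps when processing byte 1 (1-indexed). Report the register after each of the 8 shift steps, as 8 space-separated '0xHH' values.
Answer: 0x28 0x50 0xA0 0x47 0x8E 0x1B 0x36 0x6C

Derivation:
Register before byte 1: 0x00
After XOR with byte 0x14: 0x14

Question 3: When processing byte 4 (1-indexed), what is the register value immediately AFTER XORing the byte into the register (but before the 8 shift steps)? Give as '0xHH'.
Register before byte 4: 0x04
Byte 4: 0xCF
0x04 XOR 0xCF = 0xCB

Answer: 0xCB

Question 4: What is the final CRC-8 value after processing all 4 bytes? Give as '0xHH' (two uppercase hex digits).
After byte 1 (0x14): reg=0x6C
After byte 2 (0xD2): reg=0x33
After byte 3 (0x5E): reg=0x04
After byte 4 (0xCF): reg=0x7F

Answer: 0x7F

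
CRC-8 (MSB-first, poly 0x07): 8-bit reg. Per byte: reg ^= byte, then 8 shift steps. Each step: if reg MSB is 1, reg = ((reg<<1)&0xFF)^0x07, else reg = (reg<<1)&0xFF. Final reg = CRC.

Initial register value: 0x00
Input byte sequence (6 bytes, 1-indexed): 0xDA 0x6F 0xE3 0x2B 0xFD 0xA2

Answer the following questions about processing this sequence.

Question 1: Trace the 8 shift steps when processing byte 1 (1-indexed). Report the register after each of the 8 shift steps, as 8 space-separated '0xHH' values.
Answer: 0xB3 0x61 0xC2 0x83 0x01 0x02 0x04 0x08

Derivation:
Register before byte 1: 0x00
After XOR with byte 0xDA: 0xDA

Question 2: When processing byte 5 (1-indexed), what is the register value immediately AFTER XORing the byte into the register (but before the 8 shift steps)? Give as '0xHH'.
Register before byte 5: 0x7E
Byte 5: 0xFD
0x7E XOR 0xFD = 0x83

Answer: 0x83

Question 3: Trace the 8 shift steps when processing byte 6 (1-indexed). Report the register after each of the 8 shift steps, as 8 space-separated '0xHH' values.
Answer: 0x44 0x88 0x17 0x2E 0x5C 0xB8 0x77 0xEE

Derivation:
After byte 1 (0xDA): reg=0x08
After byte 2 (0x6F): reg=0x32
After byte 3 (0xE3): reg=0x39
After byte 4 (0x2B): reg=0x7E
After byte 5 (0xFD): reg=0x80
Register before byte 6: 0x80
After XOR with byte 0xA2: 0x22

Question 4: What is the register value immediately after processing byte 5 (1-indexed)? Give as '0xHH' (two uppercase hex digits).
After byte 1 (0xDA): reg=0x08
After byte 2 (0x6F): reg=0x32
After byte 3 (0xE3): reg=0x39
After byte 4 (0x2B): reg=0x7E
After byte 5 (0xFD): reg=0x80

Answer: 0x80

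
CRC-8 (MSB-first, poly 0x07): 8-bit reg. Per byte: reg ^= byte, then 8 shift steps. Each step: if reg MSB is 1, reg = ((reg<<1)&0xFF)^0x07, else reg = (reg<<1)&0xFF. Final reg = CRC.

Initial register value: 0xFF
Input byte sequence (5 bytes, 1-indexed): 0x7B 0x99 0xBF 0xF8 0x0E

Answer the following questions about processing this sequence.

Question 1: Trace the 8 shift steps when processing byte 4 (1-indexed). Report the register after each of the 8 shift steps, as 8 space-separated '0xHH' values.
Answer: 0x60 0xC0 0x87 0x09 0x12 0x24 0x48 0x90

Derivation:
After byte 1 (0x7B): reg=0x95
After byte 2 (0x99): reg=0x24
After byte 3 (0xBF): reg=0xC8
Register before byte 4: 0xC8
After XOR with byte 0xF8: 0x30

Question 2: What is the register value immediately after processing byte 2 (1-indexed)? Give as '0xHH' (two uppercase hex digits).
Answer: 0x24

Derivation:
After byte 1 (0x7B): reg=0x95
After byte 2 (0x99): reg=0x24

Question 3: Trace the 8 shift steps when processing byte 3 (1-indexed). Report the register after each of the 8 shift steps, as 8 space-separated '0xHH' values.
Answer: 0x31 0x62 0xC4 0x8F 0x19 0x32 0x64 0xC8

Derivation:
After byte 1 (0x7B): reg=0x95
After byte 2 (0x99): reg=0x24
Register before byte 3: 0x24
After XOR with byte 0xBF: 0x9B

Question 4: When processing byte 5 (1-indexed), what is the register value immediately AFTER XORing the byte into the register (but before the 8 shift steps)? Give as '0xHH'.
Register before byte 5: 0x90
Byte 5: 0x0E
0x90 XOR 0x0E = 0x9E

Answer: 0x9E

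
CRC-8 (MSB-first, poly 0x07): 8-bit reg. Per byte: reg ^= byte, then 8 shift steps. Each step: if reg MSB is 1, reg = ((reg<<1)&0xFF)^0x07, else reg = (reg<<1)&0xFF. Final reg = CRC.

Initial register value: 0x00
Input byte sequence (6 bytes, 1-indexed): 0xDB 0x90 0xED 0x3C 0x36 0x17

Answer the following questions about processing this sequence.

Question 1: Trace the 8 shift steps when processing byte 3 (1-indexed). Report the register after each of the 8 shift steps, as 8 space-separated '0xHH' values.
After byte 1 (0xDB): reg=0x0F
After byte 2 (0x90): reg=0xD4
Register before byte 3: 0xD4
After XOR with byte 0xED: 0x39

Answer: 0x72 0xE4 0xCF 0x99 0x35 0x6A 0xD4 0xAF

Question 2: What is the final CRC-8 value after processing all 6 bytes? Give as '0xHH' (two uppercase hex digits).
Answer: 0xF6

Derivation:
After byte 1 (0xDB): reg=0x0F
After byte 2 (0x90): reg=0xD4
After byte 3 (0xED): reg=0xAF
After byte 4 (0x3C): reg=0xF0
After byte 5 (0x36): reg=0x5C
After byte 6 (0x17): reg=0xF6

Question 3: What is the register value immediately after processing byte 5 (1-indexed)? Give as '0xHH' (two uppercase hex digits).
Answer: 0x5C

Derivation:
After byte 1 (0xDB): reg=0x0F
After byte 2 (0x90): reg=0xD4
After byte 3 (0xED): reg=0xAF
After byte 4 (0x3C): reg=0xF0
After byte 5 (0x36): reg=0x5C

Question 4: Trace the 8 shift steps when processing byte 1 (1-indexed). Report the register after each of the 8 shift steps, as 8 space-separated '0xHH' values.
Register before byte 1: 0x00
After XOR with byte 0xDB: 0xDB

Answer: 0xB1 0x65 0xCA 0x93 0x21 0x42 0x84 0x0F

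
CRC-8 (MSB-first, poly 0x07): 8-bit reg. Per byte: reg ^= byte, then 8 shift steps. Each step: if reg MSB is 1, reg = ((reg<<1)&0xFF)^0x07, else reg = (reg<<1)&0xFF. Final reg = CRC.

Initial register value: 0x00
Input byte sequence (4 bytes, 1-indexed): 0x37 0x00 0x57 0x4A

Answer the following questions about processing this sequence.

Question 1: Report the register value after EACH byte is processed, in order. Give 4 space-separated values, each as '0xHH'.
0x85 0x92 0x55 0x5D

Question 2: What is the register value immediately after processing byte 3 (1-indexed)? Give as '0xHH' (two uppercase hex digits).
Answer: 0x55

Derivation:
After byte 1 (0x37): reg=0x85
After byte 2 (0x00): reg=0x92
After byte 3 (0x57): reg=0x55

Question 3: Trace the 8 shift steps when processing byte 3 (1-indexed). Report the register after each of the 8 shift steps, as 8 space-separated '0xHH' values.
Answer: 0x8D 0x1D 0x3A 0x74 0xE8 0xD7 0xA9 0x55

Derivation:
After byte 1 (0x37): reg=0x85
After byte 2 (0x00): reg=0x92
Register before byte 3: 0x92
After XOR with byte 0x57: 0xC5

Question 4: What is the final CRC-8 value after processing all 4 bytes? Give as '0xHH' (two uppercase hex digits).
Answer: 0x5D

Derivation:
After byte 1 (0x37): reg=0x85
After byte 2 (0x00): reg=0x92
After byte 3 (0x57): reg=0x55
After byte 4 (0x4A): reg=0x5D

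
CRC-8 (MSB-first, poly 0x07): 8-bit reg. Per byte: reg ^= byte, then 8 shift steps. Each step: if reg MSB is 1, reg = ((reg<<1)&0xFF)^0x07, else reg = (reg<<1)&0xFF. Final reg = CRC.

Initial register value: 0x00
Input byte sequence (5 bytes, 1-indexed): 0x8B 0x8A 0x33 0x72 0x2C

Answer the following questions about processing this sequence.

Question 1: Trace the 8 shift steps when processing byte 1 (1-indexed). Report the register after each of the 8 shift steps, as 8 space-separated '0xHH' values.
Register before byte 1: 0x00
After XOR with byte 0x8B: 0x8B

Answer: 0x11 0x22 0x44 0x88 0x17 0x2E 0x5C 0xB8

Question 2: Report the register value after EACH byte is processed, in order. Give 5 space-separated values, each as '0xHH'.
0xB8 0x9E 0x4A 0xA8 0x95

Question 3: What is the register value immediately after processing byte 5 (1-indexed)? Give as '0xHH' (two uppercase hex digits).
Answer: 0x95

Derivation:
After byte 1 (0x8B): reg=0xB8
After byte 2 (0x8A): reg=0x9E
After byte 3 (0x33): reg=0x4A
After byte 4 (0x72): reg=0xA8
After byte 5 (0x2C): reg=0x95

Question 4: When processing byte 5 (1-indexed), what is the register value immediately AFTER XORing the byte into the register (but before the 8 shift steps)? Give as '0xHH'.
Register before byte 5: 0xA8
Byte 5: 0x2C
0xA8 XOR 0x2C = 0x84

Answer: 0x84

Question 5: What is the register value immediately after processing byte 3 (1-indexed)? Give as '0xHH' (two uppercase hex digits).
After byte 1 (0x8B): reg=0xB8
After byte 2 (0x8A): reg=0x9E
After byte 3 (0x33): reg=0x4A

Answer: 0x4A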